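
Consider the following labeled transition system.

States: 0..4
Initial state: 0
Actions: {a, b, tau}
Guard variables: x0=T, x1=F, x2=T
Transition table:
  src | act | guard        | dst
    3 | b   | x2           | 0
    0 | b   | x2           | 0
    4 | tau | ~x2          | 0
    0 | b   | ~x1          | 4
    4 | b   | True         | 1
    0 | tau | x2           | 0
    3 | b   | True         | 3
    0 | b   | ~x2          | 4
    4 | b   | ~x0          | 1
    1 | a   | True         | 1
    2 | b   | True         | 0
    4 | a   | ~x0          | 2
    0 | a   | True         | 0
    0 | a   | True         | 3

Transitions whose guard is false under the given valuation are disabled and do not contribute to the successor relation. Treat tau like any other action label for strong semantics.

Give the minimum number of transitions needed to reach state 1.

Layered search for 1:
  Layer 0: {0}
  Layer 1: {3,4}
  Layer 2: {1}
depth(1)=2, e.g. b·b

Answer: 2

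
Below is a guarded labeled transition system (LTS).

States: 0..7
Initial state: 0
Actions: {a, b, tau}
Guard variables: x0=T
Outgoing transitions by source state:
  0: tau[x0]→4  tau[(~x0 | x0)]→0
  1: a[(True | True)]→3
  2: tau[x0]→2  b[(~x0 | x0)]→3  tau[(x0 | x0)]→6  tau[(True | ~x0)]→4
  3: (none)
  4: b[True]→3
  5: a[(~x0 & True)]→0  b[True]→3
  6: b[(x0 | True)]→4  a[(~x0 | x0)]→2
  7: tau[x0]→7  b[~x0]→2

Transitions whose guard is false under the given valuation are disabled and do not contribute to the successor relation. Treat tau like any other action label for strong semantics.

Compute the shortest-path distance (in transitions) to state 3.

Layered search for 3:
  L0 = {0}
  L1 = {4}
  L2 = {3}
3 enters at depth 2; path tau·b

Answer: 2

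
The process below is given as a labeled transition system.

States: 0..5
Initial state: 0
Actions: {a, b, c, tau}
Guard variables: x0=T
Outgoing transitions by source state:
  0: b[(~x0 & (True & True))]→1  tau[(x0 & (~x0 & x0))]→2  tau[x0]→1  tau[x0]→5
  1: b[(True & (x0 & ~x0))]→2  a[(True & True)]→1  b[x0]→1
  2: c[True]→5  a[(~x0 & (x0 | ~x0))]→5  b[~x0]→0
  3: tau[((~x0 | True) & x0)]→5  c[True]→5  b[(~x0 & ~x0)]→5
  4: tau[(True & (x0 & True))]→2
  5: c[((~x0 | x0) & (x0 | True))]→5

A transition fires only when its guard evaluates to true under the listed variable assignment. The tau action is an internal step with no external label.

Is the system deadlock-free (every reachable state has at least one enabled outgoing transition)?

Answer: DEADLOCK-FREE

Analysis:
Reachable = {0,1,5}
  0: tau→1  tau→5  [deg 2]
  1: a→1  b→1  [deg 2]
  5: c→5  [deg 1]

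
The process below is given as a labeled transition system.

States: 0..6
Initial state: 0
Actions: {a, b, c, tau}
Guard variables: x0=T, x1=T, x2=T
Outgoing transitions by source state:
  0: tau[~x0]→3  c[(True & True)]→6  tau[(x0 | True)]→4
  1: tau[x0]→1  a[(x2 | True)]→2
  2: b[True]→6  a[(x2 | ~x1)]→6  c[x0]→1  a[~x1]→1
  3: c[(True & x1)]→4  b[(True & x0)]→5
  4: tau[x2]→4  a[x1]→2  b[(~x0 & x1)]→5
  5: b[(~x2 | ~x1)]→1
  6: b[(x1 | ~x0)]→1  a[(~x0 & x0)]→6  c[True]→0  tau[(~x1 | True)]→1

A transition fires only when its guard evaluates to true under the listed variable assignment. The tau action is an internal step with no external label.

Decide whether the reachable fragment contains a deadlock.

R = {0,1,2,4,6}
  0: c→6  tau→4  [deg 2]
  1: a→2  tau→1  [deg 2]
  2: a→6  b→6  c→1  [deg 3]
  4: a→2  tau→4  [deg 2]
  6: b→1  c→0  tau→1  [deg 3]

Answer: DEADLOCK-FREE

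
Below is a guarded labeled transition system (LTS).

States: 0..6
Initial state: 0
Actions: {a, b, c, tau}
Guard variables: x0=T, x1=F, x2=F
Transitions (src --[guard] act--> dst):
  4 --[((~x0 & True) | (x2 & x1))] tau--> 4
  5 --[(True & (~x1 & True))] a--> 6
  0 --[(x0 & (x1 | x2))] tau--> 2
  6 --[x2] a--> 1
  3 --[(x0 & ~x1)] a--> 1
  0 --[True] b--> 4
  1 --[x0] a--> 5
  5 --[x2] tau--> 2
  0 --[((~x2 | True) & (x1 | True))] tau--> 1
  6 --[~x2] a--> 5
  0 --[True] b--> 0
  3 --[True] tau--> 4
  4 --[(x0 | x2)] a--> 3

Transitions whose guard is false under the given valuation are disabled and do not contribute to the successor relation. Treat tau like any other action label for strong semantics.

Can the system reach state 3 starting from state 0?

Guard filter leaves 9 enabled edge(s).
depth 0: {0}
depth 1: {1,4}  now seen {0,1,4}
depth 2: {3,5}  now seen {0,1,3,4,5}
depth 3: {6}  now seen {0,1,3,4,5,6}
R = {0,1,3,4,5,6}
trace reaching 3: b·a

Answer: REACHABLE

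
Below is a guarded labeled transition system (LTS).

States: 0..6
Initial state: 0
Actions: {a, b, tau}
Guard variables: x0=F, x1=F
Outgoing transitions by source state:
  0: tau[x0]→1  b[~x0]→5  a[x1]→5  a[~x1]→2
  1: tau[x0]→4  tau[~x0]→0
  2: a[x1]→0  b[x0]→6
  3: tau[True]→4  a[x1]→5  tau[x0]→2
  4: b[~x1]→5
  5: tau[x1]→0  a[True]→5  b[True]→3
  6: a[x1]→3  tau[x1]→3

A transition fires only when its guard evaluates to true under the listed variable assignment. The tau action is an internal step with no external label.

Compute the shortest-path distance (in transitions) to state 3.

Breadth-first toward 3:
  Layer 0: {0}
  Layer 1: {2,5}
  Layer 2: {3}
first hit 3 at d=2 via b·b

Answer: 2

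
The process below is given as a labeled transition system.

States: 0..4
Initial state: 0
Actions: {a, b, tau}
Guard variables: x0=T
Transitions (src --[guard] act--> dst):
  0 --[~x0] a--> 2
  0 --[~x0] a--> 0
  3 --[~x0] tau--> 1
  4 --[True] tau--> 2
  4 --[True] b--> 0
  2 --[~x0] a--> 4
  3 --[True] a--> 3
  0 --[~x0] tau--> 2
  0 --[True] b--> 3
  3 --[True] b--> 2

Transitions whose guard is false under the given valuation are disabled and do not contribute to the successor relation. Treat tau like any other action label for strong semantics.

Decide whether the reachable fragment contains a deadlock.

Reachable = {0,2,3}
  0: b→3  [1 exit(s)]
  2: ∅  [deadlock]
  3: a→3  b→2  [2 exit(s)]
Path to 2: b·b

Answer: DEADLOCK at state 2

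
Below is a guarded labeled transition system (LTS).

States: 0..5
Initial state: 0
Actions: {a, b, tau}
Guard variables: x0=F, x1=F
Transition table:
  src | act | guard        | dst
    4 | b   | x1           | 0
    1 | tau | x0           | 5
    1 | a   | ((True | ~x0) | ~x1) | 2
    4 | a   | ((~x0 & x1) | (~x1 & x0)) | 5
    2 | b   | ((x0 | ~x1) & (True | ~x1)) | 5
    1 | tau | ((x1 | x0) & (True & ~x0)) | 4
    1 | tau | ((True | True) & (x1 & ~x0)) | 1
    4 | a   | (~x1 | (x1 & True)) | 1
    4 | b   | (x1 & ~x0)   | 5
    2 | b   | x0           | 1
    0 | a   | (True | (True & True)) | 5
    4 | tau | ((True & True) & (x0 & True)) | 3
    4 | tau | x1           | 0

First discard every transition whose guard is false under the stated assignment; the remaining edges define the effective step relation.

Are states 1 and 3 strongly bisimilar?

Bisimulation quotient by refinement:
  P[0] = {{0,1,2,3,4,5}}
  P[1] = {{0,1,4},{2},{3,5}}
  P[2] = {{0},{1},{2},{3,5},{4}}
stable after 3 split(s): 5 block(s)
1∈{1}, 3∈{3,5}

Answer: NOT BISIMILAR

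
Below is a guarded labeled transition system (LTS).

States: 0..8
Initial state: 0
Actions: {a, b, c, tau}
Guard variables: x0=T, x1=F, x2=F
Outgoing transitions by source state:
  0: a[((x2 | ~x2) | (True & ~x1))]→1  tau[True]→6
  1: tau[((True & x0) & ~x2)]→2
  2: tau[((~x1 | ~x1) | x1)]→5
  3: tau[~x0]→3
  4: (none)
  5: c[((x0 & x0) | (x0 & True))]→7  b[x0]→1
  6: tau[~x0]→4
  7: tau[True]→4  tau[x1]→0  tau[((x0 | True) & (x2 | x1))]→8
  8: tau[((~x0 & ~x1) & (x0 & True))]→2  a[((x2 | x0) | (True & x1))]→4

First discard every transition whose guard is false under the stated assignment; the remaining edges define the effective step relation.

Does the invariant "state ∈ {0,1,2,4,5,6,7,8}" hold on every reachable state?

Inv-set: {0,1,2,4,5,6,7,8}
Reach set: {0,1,2,4,5,6,7}
  0: safe
  1: safe
  2: safe
  4: safe
  5: safe
  6: safe
  7: safe

Answer: INVARIANT HOLDS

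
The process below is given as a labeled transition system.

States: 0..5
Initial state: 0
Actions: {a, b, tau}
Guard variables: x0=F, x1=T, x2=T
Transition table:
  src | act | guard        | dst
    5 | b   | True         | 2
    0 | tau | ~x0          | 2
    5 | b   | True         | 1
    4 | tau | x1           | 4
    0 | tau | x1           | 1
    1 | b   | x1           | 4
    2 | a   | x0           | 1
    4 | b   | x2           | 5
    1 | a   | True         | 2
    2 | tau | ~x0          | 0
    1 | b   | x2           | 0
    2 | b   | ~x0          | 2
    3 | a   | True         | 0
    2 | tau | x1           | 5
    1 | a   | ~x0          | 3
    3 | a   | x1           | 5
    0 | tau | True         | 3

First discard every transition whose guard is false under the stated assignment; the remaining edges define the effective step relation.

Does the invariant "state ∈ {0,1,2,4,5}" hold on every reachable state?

Answer: INVARIANT VIOLATED at state 3

Working:
Inv-set: {0,1,2,4,5}
R = {0,1,2,3,4,5}
  0: ok
  1: ok
  2: ok
  3: VIOLATES
  4: ok
  5: ok
witness against invariant: tau → 3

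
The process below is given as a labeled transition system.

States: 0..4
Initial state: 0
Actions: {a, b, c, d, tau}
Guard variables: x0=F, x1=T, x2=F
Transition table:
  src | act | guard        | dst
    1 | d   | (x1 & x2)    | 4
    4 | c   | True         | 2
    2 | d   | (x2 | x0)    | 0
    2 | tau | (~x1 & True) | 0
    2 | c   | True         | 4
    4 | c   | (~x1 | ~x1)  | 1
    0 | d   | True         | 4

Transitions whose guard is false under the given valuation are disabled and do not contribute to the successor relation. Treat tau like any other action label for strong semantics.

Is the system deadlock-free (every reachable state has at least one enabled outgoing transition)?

R = {0,2,4}
  0: d→4  [1 exit(s)]
  2: c→4  [1 exit(s)]
  4: c→2  [1 exit(s)]

Answer: DEADLOCK-FREE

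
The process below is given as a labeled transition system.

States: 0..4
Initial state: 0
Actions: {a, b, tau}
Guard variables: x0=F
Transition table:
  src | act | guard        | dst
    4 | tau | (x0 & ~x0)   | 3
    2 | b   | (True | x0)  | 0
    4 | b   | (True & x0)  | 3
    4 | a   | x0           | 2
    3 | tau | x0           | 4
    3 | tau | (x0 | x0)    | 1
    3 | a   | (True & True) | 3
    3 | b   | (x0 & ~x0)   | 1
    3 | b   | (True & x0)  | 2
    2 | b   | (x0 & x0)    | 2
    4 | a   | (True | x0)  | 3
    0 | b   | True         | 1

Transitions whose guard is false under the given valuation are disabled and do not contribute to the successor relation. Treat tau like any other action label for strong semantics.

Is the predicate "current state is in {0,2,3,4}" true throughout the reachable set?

Answer: INVARIANT VIOLATED at state 1

Trace:
Inv-set: {0,2,3,4}
R = {0,1}
  0: ok
  1: VIOLATES
reach 1 via b — violates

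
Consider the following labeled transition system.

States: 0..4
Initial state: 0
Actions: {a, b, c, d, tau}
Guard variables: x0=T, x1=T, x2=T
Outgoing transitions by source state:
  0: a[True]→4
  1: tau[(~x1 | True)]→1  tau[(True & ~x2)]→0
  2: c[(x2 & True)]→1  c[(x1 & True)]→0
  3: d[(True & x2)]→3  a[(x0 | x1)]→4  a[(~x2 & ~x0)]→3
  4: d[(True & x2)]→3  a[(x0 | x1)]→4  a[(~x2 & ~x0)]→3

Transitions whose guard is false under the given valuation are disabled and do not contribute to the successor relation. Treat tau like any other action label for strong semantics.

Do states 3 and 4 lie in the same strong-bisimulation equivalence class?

Bisimulation quotient by refinement:
  π0 = {{0,1,2,3,4}}
  π1 = {{0},{1},{2},{3,4}}
stable after 2 split(s): 4 block(s)
[3]={3,4}  [4]={3,4}

Answer: BISIMILAR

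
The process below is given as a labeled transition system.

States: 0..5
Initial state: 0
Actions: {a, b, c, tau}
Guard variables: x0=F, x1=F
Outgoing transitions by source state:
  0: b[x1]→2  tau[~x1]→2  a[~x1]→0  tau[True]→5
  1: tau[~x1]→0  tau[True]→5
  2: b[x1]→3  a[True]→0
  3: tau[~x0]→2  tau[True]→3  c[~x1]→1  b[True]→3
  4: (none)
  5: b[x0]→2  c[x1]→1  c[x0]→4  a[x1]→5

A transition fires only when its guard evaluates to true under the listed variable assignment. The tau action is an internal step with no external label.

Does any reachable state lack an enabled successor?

Reachable = {0,2,5}
  0: a→0  tau→2  tau→5  [3 exit(s)]
  2: a→0  [1 exit(s)]
  5: ∅  [no exit]
witness 5: tau

Answer: DEADLOCK at state 5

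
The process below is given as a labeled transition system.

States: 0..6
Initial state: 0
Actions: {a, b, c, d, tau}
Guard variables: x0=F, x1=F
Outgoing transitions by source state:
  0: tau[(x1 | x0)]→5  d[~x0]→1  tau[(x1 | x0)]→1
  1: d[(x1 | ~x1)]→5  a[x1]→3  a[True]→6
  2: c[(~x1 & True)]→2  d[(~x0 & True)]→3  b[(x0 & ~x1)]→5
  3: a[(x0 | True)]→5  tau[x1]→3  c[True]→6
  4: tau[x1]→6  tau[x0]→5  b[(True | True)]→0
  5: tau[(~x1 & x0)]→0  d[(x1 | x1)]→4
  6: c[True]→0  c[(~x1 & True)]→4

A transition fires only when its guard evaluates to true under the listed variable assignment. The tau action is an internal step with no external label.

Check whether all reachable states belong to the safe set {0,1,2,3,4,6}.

Safe = {0,1,2,3,4,6}
Reachable = {0,1,4,5,6}
  0: ok
  1: ok
  4: ok
  5: outside
  6: ok
counterexample path to 5: d·d

Answer: INVARIANT VIOLATED at state 5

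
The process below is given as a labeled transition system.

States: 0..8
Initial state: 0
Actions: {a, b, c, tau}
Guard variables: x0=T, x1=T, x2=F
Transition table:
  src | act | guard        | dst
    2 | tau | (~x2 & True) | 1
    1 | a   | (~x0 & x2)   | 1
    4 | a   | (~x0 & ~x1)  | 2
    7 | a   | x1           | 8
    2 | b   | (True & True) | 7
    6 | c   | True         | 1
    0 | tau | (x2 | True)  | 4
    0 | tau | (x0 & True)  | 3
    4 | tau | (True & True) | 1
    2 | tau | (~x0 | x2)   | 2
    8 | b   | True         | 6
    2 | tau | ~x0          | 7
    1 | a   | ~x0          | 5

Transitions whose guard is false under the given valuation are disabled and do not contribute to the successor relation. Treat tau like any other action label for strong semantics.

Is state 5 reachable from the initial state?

Answer: UNREACHABLE

Analysis:
8 transition(s) survive guard evaluation.
L0 = {0}
L1 = {3,4}  cumulative {0,3,4}
L2 = {1}  cumulative {0,1,3,4}
R = {0,1,3,4}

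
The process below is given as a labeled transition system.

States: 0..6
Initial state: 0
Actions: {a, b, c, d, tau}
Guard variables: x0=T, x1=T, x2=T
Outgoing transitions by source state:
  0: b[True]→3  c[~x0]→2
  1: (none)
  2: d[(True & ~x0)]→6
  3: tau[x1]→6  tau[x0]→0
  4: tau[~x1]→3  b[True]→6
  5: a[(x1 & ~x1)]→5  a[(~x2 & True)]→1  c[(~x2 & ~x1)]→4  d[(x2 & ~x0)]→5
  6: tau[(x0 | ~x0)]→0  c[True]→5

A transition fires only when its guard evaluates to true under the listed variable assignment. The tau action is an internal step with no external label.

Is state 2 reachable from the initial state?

Guard filter leaves 6 enabled edge(s).
depth 0: {0}
depth 1: {3}  cumulative {0,3}
depth 2: {6}  cumulative {0,3,6}
depth 3: {5}  cumulative {0,3,5,6}
Reach set: {0,3,5,6}

Answer: UNREACHABLE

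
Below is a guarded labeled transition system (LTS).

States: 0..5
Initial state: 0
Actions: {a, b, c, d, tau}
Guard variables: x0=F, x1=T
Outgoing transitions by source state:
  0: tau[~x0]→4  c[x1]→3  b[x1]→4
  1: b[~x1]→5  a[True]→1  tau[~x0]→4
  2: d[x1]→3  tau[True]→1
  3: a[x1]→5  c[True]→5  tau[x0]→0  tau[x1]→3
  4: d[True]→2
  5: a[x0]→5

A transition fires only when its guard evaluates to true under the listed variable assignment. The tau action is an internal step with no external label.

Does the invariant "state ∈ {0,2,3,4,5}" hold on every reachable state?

Safe = {0,2,3,4,5}
Reach set: {0,1,2,3,4,5}
  0: ✓
  1: ✗ unsafe
  2: ✓
  3: ✓
  4: ✓
  5: ✓
witness against invariant: tau·d·tau → 1

Answer: INVARIANT VIOLATED at state 1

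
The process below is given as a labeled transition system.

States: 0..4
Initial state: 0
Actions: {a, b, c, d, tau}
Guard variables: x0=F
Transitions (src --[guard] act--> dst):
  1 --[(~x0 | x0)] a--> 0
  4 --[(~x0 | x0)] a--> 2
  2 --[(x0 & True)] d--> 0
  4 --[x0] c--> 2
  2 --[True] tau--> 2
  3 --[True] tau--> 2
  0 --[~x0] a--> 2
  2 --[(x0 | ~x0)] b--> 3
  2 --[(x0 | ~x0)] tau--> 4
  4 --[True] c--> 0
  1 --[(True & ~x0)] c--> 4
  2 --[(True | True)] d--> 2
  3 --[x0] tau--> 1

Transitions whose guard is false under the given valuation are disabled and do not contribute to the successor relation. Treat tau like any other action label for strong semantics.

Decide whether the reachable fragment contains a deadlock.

Answer: DEADLOCK-FREE

Working:
Reachable = {0,2,3,4}
  0: a→2  [1 out]
  2: b→3  d→2  tau→2  tau→4  [4 out]
  3: tau→2  [1 out]
  4: a→2  c→0  [2 out]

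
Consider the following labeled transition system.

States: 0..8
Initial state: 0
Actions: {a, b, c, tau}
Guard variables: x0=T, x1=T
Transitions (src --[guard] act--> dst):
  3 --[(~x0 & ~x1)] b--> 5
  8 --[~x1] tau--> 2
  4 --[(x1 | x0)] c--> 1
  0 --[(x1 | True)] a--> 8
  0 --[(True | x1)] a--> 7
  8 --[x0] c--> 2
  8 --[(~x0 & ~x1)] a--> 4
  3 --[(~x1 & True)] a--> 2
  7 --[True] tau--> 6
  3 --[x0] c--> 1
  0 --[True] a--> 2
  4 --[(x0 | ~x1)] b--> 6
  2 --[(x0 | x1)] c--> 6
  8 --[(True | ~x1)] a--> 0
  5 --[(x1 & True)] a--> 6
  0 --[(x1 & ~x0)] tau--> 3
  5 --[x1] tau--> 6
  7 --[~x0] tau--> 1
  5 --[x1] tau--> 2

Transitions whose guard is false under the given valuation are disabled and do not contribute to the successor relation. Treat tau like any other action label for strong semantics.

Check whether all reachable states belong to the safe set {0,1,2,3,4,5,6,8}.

Answer: INVARIANT VIOLATED at state 7

Working:
Safe = {0,1,2,3,4,5,6,8}
Reach set: {0,2,6,7,8}
  0: ok
  2: ok
  6: ok
  7: VIOLATES
  8: ok
reach 7 via a — violates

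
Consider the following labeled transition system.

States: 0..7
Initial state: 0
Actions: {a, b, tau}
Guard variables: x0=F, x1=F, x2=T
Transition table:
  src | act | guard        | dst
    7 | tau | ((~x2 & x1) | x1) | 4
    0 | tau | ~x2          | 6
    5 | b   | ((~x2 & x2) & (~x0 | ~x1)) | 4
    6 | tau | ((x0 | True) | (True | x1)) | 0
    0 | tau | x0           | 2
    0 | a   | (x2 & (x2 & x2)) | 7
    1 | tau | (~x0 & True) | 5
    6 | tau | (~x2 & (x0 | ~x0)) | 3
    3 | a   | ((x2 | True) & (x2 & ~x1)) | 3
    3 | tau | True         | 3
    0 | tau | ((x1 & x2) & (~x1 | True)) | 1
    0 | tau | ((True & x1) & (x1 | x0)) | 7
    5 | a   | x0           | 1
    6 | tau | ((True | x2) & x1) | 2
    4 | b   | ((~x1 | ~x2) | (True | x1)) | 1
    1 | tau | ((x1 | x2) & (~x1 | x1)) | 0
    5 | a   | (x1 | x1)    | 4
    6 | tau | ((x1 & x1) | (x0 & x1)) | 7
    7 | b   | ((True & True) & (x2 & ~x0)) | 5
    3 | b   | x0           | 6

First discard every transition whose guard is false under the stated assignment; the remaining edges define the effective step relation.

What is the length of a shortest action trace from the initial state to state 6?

BFS to 6:
  depth 0: {0}
  depth 1: {7}
  depth 2: {5}
6 never appears.

Answer: UNREACHABLE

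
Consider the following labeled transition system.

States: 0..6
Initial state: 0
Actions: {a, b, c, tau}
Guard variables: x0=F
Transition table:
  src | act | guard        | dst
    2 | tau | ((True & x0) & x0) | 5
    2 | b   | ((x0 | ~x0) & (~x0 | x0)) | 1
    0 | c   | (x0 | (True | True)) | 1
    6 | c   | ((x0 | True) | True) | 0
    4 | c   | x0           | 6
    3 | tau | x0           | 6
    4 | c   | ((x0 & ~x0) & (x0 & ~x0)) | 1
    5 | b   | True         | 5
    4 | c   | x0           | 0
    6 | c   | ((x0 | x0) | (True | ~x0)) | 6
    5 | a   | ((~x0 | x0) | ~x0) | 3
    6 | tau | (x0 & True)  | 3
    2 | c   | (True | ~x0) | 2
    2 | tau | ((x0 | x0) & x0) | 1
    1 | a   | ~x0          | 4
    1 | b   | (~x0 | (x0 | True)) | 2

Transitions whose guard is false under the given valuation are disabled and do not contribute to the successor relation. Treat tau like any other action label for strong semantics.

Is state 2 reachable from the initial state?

Answer: REACHABLE

Trace:
After dropping false guards: 9 live edges.
L0 = {0}
L1 = {1}  cumulative {0,1}
L2 = {2,4}  cumulative {0,1,2,4}
Reach set: {0,1,2,4}
trace reaching 2: c·b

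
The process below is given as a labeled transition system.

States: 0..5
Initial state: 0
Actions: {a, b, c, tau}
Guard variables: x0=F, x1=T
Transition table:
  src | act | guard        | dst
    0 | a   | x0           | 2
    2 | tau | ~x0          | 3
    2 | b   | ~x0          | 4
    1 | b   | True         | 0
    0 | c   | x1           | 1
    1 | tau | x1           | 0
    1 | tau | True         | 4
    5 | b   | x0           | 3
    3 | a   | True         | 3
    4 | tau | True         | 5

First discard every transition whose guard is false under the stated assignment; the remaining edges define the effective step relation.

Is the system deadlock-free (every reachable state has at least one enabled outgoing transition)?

Answer: DEADLOCK at state 5

Trace:
Reachable = {0,1,4,5}
  0: c→1  [deg 1]
  1: b→0  tau→0  tau→4  [deg 3]
  4: tau→5  [deg 1]
  5: ∅  [deadlock]
trace reaching 5: c·tau·tau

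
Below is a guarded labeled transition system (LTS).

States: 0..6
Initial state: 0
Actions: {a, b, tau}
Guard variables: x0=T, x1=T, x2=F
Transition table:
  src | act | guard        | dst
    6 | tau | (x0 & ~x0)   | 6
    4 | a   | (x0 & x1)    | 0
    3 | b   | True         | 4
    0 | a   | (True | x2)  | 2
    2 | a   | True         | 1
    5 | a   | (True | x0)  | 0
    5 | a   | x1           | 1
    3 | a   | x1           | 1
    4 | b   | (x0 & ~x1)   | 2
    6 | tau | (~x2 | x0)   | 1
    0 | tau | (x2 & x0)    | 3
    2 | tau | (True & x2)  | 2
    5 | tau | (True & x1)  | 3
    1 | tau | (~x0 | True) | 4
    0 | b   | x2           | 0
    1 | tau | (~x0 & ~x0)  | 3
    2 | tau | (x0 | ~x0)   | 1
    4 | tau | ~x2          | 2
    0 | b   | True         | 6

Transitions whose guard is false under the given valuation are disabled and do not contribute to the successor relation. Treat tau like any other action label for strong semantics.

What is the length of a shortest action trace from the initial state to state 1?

Answer: 2

Analysis:
Layered search for 1:
  depth 0: {0}
  depth 1: {2,6}
  depth 2: {1}
first hit 1 at d=2 via a·a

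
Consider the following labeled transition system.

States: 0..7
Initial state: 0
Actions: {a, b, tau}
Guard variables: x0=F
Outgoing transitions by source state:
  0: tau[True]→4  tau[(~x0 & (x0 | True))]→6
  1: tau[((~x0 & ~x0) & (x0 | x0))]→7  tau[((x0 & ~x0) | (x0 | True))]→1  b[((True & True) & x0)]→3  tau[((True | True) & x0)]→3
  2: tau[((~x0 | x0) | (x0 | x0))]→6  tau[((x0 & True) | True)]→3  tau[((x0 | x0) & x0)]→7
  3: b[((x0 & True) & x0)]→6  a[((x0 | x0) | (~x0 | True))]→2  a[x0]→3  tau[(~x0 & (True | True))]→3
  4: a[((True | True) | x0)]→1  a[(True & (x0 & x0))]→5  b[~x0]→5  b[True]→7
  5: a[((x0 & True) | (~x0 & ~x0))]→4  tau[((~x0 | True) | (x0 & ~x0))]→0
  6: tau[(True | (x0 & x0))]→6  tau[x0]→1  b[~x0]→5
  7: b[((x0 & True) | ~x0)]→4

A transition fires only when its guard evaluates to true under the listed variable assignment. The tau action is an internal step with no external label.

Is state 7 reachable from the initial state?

Guard filter leaves 15 enabled edge(s).
L0 = {0}
L1 = {4,6}  total {0,4,6}
L2 = {1,5,7}  total {0,1,4,5,6,7}
R = {0,1,4,5,6,7}
Path to 7: tau·b

Answer: REACHABLE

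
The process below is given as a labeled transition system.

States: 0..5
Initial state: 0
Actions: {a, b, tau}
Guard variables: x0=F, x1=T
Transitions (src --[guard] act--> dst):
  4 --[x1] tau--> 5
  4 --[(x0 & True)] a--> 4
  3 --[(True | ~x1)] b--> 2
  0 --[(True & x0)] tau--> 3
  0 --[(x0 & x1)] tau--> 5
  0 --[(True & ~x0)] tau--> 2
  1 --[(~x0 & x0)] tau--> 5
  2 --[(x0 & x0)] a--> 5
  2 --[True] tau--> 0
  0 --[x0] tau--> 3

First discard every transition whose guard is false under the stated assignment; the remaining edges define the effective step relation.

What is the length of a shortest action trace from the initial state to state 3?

Breadth-first toward 3:
  Layer 0: {0}
  Layer 1: {2}
3 never appears.

Answer: UNREACHABLE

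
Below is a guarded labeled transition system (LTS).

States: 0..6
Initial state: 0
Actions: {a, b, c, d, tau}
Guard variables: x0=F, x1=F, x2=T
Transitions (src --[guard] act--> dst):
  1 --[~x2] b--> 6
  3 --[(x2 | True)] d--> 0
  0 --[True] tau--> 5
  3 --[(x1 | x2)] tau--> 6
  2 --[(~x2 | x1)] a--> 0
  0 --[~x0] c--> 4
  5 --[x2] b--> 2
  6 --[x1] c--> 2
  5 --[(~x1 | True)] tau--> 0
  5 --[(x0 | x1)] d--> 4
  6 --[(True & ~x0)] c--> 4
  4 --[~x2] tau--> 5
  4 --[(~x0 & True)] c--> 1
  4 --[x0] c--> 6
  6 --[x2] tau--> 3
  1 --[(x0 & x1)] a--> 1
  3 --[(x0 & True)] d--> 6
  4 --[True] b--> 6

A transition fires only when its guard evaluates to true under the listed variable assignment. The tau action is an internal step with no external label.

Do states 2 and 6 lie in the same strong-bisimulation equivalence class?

Bisimulation quotient by refinement:
  round 0: {{0,1,2,3,4,5,6}}
  round 1: {{0,6},{1,2},{3},{4},{5}}
  round 2: {{0},{1,2},{3},{4},{5},{6}}
Fixed point at round 3; 6 class(es).
2∈{1,2}, 6∈{6}

Answer: NOT BISIMILAR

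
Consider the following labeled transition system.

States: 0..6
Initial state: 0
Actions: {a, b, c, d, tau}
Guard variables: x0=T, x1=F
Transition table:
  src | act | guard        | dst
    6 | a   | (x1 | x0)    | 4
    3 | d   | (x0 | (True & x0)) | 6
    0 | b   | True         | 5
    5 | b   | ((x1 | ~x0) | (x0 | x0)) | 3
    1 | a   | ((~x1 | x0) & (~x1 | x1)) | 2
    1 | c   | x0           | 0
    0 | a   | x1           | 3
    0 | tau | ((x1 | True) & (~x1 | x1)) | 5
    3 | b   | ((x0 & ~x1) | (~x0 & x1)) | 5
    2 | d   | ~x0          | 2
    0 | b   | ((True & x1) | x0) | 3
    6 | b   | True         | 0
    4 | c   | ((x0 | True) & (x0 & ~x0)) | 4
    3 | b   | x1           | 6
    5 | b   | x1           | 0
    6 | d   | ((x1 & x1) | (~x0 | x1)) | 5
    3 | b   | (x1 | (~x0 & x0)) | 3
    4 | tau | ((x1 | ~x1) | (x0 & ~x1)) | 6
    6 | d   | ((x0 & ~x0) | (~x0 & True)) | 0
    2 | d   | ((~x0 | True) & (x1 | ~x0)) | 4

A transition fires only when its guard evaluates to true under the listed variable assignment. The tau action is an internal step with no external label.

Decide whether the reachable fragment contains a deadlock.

Reach set: {0,3,4,5,6}
  0: b→3  b→5  tau→5  [3 out]
  3: b→5  d→6  [2 out]
  4: tau→6  [1 out]
  5: b→3  [1 out]
  6: a→4  b→0  [2 out]

Answer: DEADLOCK-FREE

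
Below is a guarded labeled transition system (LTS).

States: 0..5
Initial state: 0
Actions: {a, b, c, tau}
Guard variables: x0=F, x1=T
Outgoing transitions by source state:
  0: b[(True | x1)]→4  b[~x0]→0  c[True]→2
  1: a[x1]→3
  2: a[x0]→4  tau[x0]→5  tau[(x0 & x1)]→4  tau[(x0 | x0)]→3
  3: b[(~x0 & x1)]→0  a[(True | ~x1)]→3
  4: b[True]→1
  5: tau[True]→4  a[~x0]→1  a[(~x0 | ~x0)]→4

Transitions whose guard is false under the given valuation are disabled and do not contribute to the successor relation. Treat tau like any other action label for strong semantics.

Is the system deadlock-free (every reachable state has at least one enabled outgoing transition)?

Reachable = {0,1,2,3,4}
  0: b→0  b→4  c→2  [3 exit(s)]
  1: a→3  [1 exit(s)]
  2: ∅  [deadlock]
  3: a→3  b→0  [2 exit(s)]
  4: b→1  [1 exit(s)]
trace reaching 2: c

Answer: DEADLOCK at state 2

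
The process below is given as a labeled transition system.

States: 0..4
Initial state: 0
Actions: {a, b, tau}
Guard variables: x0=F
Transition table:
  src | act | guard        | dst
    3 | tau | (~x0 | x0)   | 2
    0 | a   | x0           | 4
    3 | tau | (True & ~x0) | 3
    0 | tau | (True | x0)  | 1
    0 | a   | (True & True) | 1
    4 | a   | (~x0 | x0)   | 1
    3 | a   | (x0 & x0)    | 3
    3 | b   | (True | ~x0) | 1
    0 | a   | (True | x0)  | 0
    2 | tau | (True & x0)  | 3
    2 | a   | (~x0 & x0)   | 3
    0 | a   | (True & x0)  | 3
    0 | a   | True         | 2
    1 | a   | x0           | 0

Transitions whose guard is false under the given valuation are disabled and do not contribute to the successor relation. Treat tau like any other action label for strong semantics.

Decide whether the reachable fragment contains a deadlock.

Reachable = {0,1,2}
  0: a→0  a→1  a→2  tau→1  [4 out]
  1: ∅  [STUCK]
  2: ∅  [STUCK]
trace reaching 1: tau

Answer: DEADLOCK at state 1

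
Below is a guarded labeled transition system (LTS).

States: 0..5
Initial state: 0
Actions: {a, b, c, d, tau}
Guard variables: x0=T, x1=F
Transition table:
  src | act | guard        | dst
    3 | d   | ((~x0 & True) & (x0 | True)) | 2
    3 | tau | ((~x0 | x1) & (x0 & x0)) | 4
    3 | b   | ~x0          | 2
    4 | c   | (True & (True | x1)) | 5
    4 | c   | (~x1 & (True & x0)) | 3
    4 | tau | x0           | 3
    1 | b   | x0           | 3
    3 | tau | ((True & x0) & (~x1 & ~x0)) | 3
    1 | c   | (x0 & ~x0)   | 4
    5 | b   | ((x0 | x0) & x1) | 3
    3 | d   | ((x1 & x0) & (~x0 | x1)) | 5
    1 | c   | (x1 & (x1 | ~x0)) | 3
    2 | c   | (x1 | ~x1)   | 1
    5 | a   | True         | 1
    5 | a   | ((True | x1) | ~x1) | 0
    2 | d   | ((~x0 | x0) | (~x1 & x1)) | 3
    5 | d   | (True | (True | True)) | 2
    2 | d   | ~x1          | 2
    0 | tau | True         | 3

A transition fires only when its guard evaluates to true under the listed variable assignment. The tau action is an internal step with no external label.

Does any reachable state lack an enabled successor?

Answer: DEADLOCK at state 3

Analysis:
R = {0,3}
  0: tau→3  [1 out]
  3: ∅  [no exit]
trace reaching 3: tau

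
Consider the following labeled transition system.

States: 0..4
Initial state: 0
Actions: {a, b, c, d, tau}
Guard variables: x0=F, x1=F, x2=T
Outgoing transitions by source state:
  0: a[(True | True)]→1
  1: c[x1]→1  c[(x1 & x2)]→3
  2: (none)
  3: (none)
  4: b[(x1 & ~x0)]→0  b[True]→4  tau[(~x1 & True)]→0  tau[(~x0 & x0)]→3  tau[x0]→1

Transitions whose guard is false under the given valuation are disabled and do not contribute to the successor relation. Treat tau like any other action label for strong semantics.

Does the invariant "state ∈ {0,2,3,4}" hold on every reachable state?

Safe = {0,2,3,4}
Reach set: {0,1}
  0: ok
  1: ✗ unsafe
counterexample path to 1: a

Answer: INVARIANT VIOLATED at state 1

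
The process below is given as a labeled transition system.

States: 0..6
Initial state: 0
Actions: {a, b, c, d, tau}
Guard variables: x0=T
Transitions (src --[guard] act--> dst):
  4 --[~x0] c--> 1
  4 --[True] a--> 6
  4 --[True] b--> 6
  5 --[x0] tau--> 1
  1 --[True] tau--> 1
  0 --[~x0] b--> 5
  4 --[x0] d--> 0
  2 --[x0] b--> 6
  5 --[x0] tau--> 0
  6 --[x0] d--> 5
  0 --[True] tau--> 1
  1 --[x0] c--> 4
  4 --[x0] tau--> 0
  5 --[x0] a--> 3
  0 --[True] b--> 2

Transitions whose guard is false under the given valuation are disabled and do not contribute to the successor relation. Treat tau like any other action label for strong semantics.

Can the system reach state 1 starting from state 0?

Answer: REACHABLE

Working:
Guard filter leaves 13 enabled edge(s).
L0 = {0}
L1 = {1,2}  total {0,1,2}
L2 = {4,6}  total {0,1,2,4,6}
L3 = {5}  total {0,1,2,4,5,6}
L4 = {3}  total {0,1,2,3,4,5,6}
Reach set: {0,1,2,3,4,5,6}
trace reaching 1: tau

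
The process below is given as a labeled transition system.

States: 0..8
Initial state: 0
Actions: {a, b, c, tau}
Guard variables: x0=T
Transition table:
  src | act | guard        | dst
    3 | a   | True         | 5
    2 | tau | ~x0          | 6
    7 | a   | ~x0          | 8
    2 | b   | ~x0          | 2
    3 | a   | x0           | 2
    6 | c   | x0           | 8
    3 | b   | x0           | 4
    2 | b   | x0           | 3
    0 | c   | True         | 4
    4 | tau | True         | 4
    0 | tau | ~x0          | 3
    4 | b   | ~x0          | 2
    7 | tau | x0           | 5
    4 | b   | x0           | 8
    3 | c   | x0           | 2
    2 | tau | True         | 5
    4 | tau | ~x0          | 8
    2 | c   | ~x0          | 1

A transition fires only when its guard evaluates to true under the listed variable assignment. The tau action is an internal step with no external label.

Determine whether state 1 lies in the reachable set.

Answer: UNREACHABLE

Analysis:
After dropping false guards: 11 live edges.
Layer 0: {0}
Layer 1: {4}  now seen {0,4}
Layer 2: {8}  now seen {0,4,8}
Reachable = {0,4,8}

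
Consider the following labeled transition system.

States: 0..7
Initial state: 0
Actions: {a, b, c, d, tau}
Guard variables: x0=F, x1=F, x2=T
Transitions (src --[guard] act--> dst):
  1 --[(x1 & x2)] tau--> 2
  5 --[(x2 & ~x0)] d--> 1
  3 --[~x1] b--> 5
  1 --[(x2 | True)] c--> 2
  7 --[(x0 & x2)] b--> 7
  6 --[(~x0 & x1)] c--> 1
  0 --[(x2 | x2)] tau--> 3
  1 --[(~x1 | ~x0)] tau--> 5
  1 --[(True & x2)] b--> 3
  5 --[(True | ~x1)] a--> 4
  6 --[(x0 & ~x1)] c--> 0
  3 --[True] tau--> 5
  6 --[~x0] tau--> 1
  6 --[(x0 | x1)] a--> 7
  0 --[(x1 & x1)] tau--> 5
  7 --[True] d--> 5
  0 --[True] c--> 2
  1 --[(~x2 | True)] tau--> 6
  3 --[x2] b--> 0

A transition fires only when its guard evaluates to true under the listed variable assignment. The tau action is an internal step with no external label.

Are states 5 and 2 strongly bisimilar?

Answer: NOT BISIMILAR

Analysis:
Refine partition for ~:
  round 0: {{0,1,2,3,4,5,6,7}}
  round 1: {{0},{1},{2,4},{3},{5},{6},{7}}
Fixed point at round 2; 7 class(es).
5∈{5}, 2∈{2,4}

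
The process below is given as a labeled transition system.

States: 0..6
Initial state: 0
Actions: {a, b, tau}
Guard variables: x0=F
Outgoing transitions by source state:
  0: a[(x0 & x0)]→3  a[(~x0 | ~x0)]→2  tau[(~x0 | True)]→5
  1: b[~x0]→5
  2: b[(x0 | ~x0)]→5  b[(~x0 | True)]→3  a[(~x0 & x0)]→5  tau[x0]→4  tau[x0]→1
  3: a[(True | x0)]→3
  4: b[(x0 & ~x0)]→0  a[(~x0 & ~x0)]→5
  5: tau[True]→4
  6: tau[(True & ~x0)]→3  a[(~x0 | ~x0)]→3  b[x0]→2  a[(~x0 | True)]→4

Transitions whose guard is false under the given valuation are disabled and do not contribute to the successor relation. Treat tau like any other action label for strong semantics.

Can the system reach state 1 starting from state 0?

Answer: UNREACHABLE

Analysis:
After dropping false guards: 11 live edges.
depth 0: {0}
depth 1: {2,5}  total {0,2,5}
depth 2: {3,4}  total {0,2,3,4,5}
Reachable = {0,2,3,4,5}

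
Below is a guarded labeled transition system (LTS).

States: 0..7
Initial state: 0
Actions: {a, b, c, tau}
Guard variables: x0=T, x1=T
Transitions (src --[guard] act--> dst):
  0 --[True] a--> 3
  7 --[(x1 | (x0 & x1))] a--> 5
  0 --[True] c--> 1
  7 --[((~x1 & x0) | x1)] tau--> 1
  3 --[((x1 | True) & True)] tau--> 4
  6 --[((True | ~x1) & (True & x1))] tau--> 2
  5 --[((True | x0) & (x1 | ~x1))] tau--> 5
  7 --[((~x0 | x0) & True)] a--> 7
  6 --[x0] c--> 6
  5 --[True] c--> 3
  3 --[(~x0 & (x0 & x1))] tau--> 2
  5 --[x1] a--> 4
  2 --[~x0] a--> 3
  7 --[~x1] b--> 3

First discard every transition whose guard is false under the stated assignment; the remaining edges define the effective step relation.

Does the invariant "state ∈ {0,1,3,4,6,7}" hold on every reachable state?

Answer: INVARIANT HOLDS

Working:
Safe = {0,1,3,4,6,7}
Reach set: {0,1,3,4}
  0: ok
  1: ok
  3: ok
  4: ok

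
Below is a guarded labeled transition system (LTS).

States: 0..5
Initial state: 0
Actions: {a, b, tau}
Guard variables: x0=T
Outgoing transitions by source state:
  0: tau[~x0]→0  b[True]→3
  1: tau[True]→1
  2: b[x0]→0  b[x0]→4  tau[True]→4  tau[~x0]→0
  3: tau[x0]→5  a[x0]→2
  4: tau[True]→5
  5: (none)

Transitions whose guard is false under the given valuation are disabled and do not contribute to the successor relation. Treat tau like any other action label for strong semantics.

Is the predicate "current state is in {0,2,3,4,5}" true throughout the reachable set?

Answer: INVARIANT HOLDS

Trace:
Safe = {0,2,3,4,5}
Reach set: {0,2,3,4,5}
  0: ✓
  2: ✓
  3: ✓
  4: ✓
  5: ✓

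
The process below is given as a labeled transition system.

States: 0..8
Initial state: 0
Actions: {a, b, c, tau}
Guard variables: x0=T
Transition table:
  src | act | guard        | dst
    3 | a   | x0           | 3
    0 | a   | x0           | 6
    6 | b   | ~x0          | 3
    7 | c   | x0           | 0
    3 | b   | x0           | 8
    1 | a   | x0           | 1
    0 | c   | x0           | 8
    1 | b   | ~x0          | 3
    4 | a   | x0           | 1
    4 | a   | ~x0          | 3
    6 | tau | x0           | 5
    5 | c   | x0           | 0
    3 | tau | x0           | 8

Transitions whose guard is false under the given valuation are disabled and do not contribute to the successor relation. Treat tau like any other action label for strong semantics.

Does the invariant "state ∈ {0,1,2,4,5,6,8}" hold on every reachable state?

Safe = {0,1,2,4,5,6,8}
Reach set: {0,5,6,8}
  0: safe
  5: safe
  6: safe
  8: safe

Answer: INVARIANT HOLDS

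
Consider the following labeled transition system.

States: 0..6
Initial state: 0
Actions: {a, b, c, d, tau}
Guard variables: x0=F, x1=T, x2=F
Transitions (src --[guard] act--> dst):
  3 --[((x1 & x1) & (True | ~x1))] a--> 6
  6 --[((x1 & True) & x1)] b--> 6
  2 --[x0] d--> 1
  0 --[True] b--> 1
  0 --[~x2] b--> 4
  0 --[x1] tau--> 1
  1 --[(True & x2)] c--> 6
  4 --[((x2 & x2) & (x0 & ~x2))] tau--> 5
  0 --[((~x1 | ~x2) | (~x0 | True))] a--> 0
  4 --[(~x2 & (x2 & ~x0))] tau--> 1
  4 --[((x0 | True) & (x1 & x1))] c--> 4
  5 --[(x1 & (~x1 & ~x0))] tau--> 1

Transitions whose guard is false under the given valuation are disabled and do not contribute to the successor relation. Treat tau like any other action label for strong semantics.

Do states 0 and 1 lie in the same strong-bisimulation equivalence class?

Answer: NOT BISIMILAR

Trace:
Refine partition for ~:
  P[0] = {{0,1,2,3,4,5,6}}
  P[1] = {{0},{1,2,5},{3},{4},{6}}
stable after 2 split(s): 5 block(s)
[0]={0}  [1]={1,2,5}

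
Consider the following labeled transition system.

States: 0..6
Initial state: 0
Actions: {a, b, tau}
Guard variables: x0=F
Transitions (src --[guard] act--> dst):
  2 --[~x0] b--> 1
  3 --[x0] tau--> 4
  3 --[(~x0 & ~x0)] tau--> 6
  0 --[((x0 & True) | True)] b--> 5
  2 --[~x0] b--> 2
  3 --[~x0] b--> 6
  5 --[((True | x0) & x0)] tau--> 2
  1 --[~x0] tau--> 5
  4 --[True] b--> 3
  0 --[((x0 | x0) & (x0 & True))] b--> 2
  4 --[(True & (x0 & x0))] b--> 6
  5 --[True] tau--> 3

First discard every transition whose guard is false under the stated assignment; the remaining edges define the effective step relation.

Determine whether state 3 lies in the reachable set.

8 transition(s) survive guard evaluation.
depth 0: {0}
depth 1: {5}  total {0,5}
depth 2: {3}  total {0,3,5}
depth 3: {6}  total {0,3,5,6}
Reach set: {0,3,5,6}
Path to 3: b·tau

Answer: REACHABLE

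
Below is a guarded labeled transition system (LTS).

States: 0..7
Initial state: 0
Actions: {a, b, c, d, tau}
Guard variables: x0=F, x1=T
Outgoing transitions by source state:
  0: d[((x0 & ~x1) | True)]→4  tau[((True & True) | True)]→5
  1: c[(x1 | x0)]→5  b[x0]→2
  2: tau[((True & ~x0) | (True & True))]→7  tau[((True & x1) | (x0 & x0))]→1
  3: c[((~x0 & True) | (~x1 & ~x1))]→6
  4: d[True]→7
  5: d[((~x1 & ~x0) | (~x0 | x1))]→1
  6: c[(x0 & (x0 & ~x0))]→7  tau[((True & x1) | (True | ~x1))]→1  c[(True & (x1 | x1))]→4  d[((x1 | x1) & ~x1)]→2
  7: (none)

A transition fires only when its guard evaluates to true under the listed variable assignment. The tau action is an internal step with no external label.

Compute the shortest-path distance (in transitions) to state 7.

Answer: 2

Working:
Layered search for 7:
  Layer 0: {0}
  Layer 1: {4,5}
  Layer 2: {1,7}
first hit 7 at d=2 via d·d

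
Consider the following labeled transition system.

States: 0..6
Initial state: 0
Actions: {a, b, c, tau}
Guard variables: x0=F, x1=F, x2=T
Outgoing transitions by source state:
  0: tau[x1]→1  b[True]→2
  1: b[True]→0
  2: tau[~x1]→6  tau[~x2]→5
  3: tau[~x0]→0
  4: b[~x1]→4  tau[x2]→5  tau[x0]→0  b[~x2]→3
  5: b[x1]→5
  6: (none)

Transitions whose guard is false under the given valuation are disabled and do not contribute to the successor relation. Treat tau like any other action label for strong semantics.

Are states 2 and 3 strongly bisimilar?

Bisimulation quotient by refinement:
  P[0] = {{0,1,2,3,4,5,6}}
  P[1] = {{0,1},{2,3},{4},{5,6}}
  P[2] = {{0},{1},{2},{3},{4},{5,6}}
6 equivalence class(es) (converged in 3)
class of 2: {2}; class of 3: {3}

Answer: NOT BISIMILAR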